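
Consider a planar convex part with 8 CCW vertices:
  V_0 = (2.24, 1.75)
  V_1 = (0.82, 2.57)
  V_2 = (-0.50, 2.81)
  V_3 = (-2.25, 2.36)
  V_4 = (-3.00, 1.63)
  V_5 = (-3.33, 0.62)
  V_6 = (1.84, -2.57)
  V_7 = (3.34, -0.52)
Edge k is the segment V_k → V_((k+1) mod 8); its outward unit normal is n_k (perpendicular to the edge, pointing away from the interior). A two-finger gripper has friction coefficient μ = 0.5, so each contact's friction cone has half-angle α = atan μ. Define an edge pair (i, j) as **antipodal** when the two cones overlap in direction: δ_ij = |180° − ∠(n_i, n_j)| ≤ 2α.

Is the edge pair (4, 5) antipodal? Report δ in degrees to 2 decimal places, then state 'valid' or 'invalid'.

δ = 103.58°, invalid

α = atan 0.5 = 26.57°;  2α = 53.13°
edge 4: e_4 = (-0.33, -1.01);  n_4 = (-0.9505, +0.3106)
edge 5: e_5 = (+5.17, -3.19);  n_5 = (-0.5251, -0.8510)
∠(n_4, n_5) = 76.42°
δ = |180° − 76.42°| = 103.58°
103.58° > 2α = 53.13°  →  invalid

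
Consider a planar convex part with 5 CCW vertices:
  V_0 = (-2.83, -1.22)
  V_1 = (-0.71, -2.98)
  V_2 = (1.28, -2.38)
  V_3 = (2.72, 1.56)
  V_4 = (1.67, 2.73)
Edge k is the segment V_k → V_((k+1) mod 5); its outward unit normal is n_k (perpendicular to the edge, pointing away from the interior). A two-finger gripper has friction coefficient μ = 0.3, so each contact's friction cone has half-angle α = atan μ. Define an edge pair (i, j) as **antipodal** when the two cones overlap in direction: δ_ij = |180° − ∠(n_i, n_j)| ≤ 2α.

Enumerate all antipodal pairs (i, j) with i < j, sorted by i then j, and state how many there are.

count = 3; pairs: (0,3), (1,4), (2,4)

α = atan 0.3 = 16.70°;  2α = 33.40°
n_0 = (-0.6388, -0.7694)
n_1 = (+0.2887, -0.9574)
n_2 = (+0.9392, -0.3433)
n_3 = (+0.7442, +0.6679)
n_4 = (-0.6597, +0.7515)
  (0,1): δ = 123.52°  ·
  (0,2): δ = 70.38°  ·
  (0,3): δ = 8.39°  ✓
  (0,4): δ = 80.98°  ·
  (1,2): δ = 126.85°  ·
  (1,3): δ = 64.87°  ·
  (1,4): δ = 24.50°  ✓
  (2,3): δ = 118.02°  ·
  (2,4): δ = 28.65°  ✓
  (3,4): δ = 90.63°  ·
antipodal pairs: 3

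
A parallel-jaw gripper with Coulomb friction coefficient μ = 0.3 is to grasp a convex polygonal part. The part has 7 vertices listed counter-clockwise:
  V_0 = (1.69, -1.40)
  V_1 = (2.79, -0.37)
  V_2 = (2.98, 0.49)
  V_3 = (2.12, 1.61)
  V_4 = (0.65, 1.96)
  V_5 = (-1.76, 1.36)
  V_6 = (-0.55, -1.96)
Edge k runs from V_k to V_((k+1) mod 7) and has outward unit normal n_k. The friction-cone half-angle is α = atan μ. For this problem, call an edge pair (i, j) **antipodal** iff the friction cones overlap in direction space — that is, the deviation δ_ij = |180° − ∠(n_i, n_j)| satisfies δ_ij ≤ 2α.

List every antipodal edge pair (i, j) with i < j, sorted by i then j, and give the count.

α = atan 0.3 = 16.70°;  2α = 33.40°
n_0 = (+0.6835, -0.7300)
n_1 = (+0.9765, -0.2157)
n_2 = (+0.7932, +0.6090)
n_3 = (+0.2316, +0.9728)
n_4 = (-0.2416, +0.9704)
n_5 = (-0.9395, -0.3424)
n_6 = (+0.2425, -0.9701)
  (0,1): δ = 145.58°  ·
  (0,2): δ = 95.60°  ·
  (0,3): δ = 56.51°  ·
  (0,4): δ = 29.14°  ✓
  (0,5): δ = 66.91°  ·
  (0,6): δ = 150.92°  ·
  (1,2): δ = 130.02°  ·
  (1,3): δ = 90.93°  ·
  (1,4): δ = 63.56°  ·
  (1,5): δ = 32.48°  ✓
  (1,6): δ = 116.49°  ·
  (2,3): δ = 140.91°  ·
  (2,4): δ = 113.54°  ·
  (2,5): δ = 17.49°  ✓
  (2,6): δ = 66.52°  ·
  (3,4): δ = 152.63°  ·
  (3,5): δ = 56.58°  ·
  (3,6): δ = 27.43°  ✓
  (4,5): δ = 83.96°  ·
  (4,6): δ = 0.06°  ✓
  (5,6): δ = 95.99°  ·
antipodal pairs: 5

count = 5; pairs: (0,4), (1,5), (2,5), (3,6), (4,6)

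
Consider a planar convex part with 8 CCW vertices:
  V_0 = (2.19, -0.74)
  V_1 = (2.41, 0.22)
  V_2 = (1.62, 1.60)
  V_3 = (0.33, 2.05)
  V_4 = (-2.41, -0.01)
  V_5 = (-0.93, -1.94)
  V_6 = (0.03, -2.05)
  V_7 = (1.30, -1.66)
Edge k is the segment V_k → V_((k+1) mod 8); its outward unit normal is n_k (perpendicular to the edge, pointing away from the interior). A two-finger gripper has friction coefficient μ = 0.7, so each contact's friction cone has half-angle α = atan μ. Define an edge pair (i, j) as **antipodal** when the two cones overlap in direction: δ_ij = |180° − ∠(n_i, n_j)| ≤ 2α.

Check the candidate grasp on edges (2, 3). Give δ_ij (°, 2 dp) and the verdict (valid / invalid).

δ = 123.83°, invalid

α = atan 0.7 = 34.99°;  2α = 69.98°
edge 2: e_2 = (-1.29, +0.45);  n_2 = (+0.3294, +0.9442)
edge 3: e_3 = (-2.74, -2.06);  n_3 = (-0.6009, +0.7993)
∠(n_2, n_3) = 56.17°
δ = |180° − 56.17°| = 123.83°
123.83° > 2α = 69.98°  →  invalid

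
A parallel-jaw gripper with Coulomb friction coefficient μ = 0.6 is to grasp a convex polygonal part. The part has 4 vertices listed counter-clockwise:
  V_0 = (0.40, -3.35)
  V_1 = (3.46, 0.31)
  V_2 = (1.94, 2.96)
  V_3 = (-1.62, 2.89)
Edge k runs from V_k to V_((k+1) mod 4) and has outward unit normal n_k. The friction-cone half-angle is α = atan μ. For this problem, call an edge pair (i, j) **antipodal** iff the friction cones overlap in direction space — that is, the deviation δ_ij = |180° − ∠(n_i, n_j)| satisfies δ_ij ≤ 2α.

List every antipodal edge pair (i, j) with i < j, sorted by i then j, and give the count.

α = atan 0.6 = 30.96°;  2α = 61.93°
n_0 = (+0.7672, -0.6414)
n_1 = (+0.8674, +0.4975)
n_2 = (-0.0197, +0.9998)
n_3 = (-0.9514, -0.3080)
  (0,1): δ = 110.26°  ·
  (0,2): δ = 48.98°  ✓
  (0,3): δ = 57.84°  ✓
  (1,2): δ = 118.71°  ·
  (1,3): δ = 11.90°  ✓
  (2,3): δ = 73.19°  ·
antipodal pairs: 3

count = 3; pairs: (0,2), (0,3), (1,3)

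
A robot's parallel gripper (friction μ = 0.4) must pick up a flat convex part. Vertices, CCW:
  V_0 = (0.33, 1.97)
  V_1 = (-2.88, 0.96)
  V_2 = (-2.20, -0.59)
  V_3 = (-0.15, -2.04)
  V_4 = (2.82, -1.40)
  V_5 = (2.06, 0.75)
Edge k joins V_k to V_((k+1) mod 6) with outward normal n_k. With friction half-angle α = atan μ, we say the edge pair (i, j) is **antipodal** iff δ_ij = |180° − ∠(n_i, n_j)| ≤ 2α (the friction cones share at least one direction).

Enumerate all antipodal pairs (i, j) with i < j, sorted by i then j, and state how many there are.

α = atan 0.4 = 21.80°;  2α = 43.60°
n_0 = (-0.3001, +0.9539)
n_1 = (-0.9158, -0.4017)
n_2 = (-0.5775, -0.8164)
n_3 = (+0.2107, -0.9776)
n_4 = (+0.9428, +0.3333)
n_5 = (+0.5763, +0.8172)
  (0,1): δ = 83.78°  ·
  (0,2): δ = 52.74°  ·
  (0,3): δ = 5.31°  ✓
  (0,4): δ = 92.00°  ·
  (0,5): δ = 127.34°  ·
  (1,2): δ = 148.96°  ·
  (1,3): δ = 101.53°  ·
  (1,4): δ = 4.22°  ✓
  (1,5): δ = 31.12°  ✓
  (2,3): δ = 132.57°  ·
  (2,4): δ = 35.26°  ✓
  (2,5): δ = 0.08°  ✓
  (3,4): δ = 82.69°  ·
  (3,5): δ = 47.35°  ·
  (4,5): δ = 144.66°  ·
antipodal pairs: 5

count = 5; pairs: (0,3), (1,4), (1,5), (2,4), (2,5)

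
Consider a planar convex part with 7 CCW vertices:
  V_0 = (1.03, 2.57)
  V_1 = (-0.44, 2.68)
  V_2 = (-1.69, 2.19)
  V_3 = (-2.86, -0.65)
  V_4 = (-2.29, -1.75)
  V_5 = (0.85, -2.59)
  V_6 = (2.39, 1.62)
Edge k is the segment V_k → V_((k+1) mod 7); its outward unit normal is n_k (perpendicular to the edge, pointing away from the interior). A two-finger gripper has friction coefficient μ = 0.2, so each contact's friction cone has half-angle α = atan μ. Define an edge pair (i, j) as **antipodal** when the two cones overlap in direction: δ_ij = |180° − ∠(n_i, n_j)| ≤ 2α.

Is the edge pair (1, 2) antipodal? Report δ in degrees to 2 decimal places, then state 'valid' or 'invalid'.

δ = 133.80°, invalid

α = atan 0.2 = 11.31°;  2α = 22.62°
edge 1: e_1 = (-1.25, -0.49);  n_1 = (-0.3650, +0.9310)
edge 2: e_2 = (-1.17, -2.84);  n_2 = (-0.9246, +0.3809)
∠(n_1, n_2) = 46.20°
δ = |180° − 46.20°| = 133.80°
133.80° > 2α = 22.62°  →  invalid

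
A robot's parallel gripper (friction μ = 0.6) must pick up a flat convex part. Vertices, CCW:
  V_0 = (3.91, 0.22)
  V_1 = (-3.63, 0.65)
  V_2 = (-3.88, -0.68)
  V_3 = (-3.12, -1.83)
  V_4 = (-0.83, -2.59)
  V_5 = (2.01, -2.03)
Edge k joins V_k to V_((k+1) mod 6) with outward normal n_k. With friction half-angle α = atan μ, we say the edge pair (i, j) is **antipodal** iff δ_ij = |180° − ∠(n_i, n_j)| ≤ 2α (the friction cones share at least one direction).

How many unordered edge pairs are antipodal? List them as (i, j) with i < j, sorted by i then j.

α = atan 0.6 = 30.96°;  2α = 61.93°
n_0 = (+0.0569, +0.9984)
n_1 = (-0.9828, +0.1847)
n_2 = (-0.8343, -0.5513)
n_3 = (-0.3150, -0.9491)
n_4 = (+0.1935, -0.9811)
n_5 = (+0.7640, -0.6452)
  (0,1): δ = 97.38°  ·
  (0,2): δ = 53.28°  ✓
  (0,3): δ = 15.10°  ✓
  (0,4): δ = 14.42°  ✓
  (0,5): δ = 53.08°  ✓
  (1,2): δ = 135.89°  ·
  (1,3): δ = 97.71°  ·
  (1,4): δ = 68.20°  ·
  (1,5): δ = 29.53°  ✓
  (2,3): δ = 141.82°  ·
  (2,4): δ = 112.30°  ·
  (2,5): δ = 73.64°  ·
  (3,4): δ = 150.49°  ·
  (3,5): δ = 111.82°  ·
  (4,5): δ = 141.33°  ·
antipodal pairs: 5

count = 5; pairs: (0,2), (0,3), (0,4), (0,5), (1,5)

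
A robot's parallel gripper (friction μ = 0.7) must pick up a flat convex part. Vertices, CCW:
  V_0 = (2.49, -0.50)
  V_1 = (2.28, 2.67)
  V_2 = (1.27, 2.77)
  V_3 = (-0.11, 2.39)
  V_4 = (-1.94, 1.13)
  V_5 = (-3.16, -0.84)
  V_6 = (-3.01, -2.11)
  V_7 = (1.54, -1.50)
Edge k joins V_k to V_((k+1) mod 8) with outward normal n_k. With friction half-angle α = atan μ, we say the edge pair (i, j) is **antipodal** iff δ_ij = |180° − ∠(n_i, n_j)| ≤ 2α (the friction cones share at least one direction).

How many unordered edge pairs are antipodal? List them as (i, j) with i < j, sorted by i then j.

α = atan 0.7 = 34.99°;  2α = 69.98°
n_0 = (+0.9978, +0.0661)
n_1 = (+0.0985, +0.9951)
n_2 = (-0.2655, +0.9641)
n_3 = (-0.5671, +0.8236)
n_4 = (-0.8502, +0.5265)
n_5 = (-0.9931, -0.1173)
n_6 = (+0.1329, -0.9911)
n_7 = (+0.7250, -0.6887)
  (0,1): δ = 99.44°  ·
  (0,2): δ = 78.39°  ·
  (0,3): δ = 59.24°  ✓
  (0,4): δ = 35.56°  ✓
  (0,5): δ = 2.95°  ✓
  (0,6): δ = 93.85°  ·
  (0,7): δ = 132.68°  ·
  (1,2): δ = 158.95°  ·
  (1,3): δ = 139.80°  ·
  (1,4): δ = 116.12°  ·
  (1,5): δ = 77.61°  ·
  (1,6): δ = 13.29°  ✓
  (1,7): δ = 52.12°  ✓
  (2,3): δ = 160.85°  ·
  (2,4): δ = 137.17°  ·
  (2,5): δ = 98.66°  ·
  (2,6): δ = 7.76°  ✓
  (2,7): δ = 31.07°  ✓
  (3,4): δ = 156.32°  ·
  (3,5): δ = 117.81°  ·
  (3,6): δ = 26.91°  ✓
  (3,7): δ = 11.92°  ✓
  (4,5): δ = 141.49°  ·
  (4,6): δ = 50.59°  ✓
  (4,7): δ = 11.76°  ✓
  (5,6): δ = 89.10°  ·
  (5,7): δ = 50.27°  ✓
  (6,7): δ = 141.17°  ·
antipodal pairs: 12

count = 12; pairs: (0,3), (0,4), (0,5), (1,6), (1,7), (2,6), (2,7), (3,6), (3,7), (4,6), (4,7), (5,7)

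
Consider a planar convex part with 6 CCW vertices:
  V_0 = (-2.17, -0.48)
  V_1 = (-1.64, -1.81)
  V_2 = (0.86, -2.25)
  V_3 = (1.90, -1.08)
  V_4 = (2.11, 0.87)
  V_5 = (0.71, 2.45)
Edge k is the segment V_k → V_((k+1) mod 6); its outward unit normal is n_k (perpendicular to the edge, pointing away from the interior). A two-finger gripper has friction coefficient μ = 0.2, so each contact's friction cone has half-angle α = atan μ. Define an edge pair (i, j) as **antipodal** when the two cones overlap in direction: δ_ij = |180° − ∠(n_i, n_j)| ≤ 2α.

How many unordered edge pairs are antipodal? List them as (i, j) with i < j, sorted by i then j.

α = atan 0.2 = 11.31°;  2α = 22.62°
n_0 = (-0.9290, -0.3702)
n_1 = (-0.1733, -0.9849)
n_2 = (+0.7474, -0.6644)
n_3 = (+0.9943, -0.1071)
n_4 = (+0.7485, +0.6632)
n_5 = (-0.7132, +0.7010)
  (0,1): δ = 121.71°  ·
  (0,2): δ = 63.36°  ·
  (0,3): δ = 27.87°  ·
  (0,4): δ = 19.82°  ✓
  (0,5): δ = 113.77°  ·
  (1,2): δ = 121.65°  ·
  (1,3): δ = 86.16°  ·
  (1,4): δ = 38.47°  ·
  (1,5): δ = 55.47°  ·
  (2,3): δ = 144.51°  ·
  (2,4): δ = 96.82°  ·
  (2,5): δ = 2.87°  ✓
  (3,4): δ = 132.31°  ·
  (3,5): δ = 38.36°  ·
  (4,5): δ = 86.05°  ·
antipodal pairs: 2

count = 2; pairs: (0,4), (2,5)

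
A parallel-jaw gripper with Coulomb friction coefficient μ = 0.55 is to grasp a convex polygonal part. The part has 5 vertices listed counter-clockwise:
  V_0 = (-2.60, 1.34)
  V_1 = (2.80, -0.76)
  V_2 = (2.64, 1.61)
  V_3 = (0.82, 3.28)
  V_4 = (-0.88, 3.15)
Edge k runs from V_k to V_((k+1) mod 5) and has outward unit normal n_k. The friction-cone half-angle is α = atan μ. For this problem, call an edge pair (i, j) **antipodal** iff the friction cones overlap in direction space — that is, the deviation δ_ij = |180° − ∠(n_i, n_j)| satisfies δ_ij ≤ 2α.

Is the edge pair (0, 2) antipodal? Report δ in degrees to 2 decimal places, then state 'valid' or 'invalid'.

α = atan 0.55 = 28.81°;  2α = 57.62°
edge 0: e_0 = (+5.40, -2.10);  n_0 = (-0.3624, -0.9320)
edge 2: e_2 = (-1.82, +1.67);  n_2 = (+0.6761, +0.7368)
∠(n_0, n_2) = 158.71°
δ = |180° − 158.71°| = 21.29°
21.29° ≤ 2α = 57.62°  →  valid

δ = 21.29°, valid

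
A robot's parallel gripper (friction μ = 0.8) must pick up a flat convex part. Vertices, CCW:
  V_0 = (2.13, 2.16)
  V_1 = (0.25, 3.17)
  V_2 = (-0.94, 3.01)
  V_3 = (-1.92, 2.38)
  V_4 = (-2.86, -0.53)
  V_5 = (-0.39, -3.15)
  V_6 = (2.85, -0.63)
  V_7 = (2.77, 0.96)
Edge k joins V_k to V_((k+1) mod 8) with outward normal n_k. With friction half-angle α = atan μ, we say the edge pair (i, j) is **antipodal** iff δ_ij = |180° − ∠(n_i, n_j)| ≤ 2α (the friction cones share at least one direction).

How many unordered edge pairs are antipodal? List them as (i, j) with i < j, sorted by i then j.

α = atan 0.8 = 38.66°;  2α = 77.32°
n_0 = (+0.4733, +0.8809)
n_1 = (-0.1333, +0.9911)
n_2 = (-0.5408, +0.8412)
n_3 = (-0.9516, +0.3074)
n_4 = (-0.7276, -0.6860)
n_5 = (+0.6139, -0.7894)
n_6 = (+0.9987, +0.0503)
n_7 = (+0.8824, +0.4706)
  (0,1): δ = 144.10°  ·
  (0,2): δ = 119.02°  ·
  (0,3): δ = 79.66°  ·
  (0,4): δ = 18.44°  ✓
  (0,5): δ = 66.12°  ✓
  (0,6): δ = 121.13°  ·
  (0,7): δ = 146.32°  ·
  (1,2): δ = 154.92°  ·
  (1,3): δ = 115.56°  ·
  (1,4): δ = 54.35°  ✓
  (1,5): δ = 30.22°  ✓
  (1,6): δ = 85.22°  ·
  (1,7): δ = 110.41°  ·
  (2,3): δ = 140.64°  ·
  (2,4): δ = 79.42°  ·
  (2,5): δ = 5.14°  ✓
  (2,6): δ = 60.15°  ✓
  (2,7): δ = 85.34°  ·
  (3,4): δ = 118.79°  ·
  (3,5): δ = 34.22°  ✓
  (3,6): δ = 20.78°  ✓
  (3,7): δ = 45.97°  ✓
  (4,5): δ = 95.44°  ·
  (4,6): δ = 40.43°  ✓
  (4,7): δ = 15.24°  ✓
  (5,6): δ = 124.99°  ·
  (5,7): δ = 99.80°  ·
  (6,7): δ = 154.81°  ·
antipodal pairs: 11

count = 11; pairs: (0,4), (0,5), (1,4), (1,5), (2,5), (2,6), (3,5), (3,6), (3,7), (4,6), (4,7)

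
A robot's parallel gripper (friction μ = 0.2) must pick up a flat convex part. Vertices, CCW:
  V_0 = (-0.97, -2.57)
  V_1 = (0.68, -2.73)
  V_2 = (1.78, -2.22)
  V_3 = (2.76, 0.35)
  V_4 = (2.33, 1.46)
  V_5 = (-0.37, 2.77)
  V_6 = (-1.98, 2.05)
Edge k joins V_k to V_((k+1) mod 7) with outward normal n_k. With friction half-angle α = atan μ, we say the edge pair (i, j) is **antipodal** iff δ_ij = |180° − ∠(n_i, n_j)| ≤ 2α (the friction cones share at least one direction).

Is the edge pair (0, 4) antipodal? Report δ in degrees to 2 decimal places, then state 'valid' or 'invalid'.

α = atan 0.2 = 11.31°;  2α = 22.62°
edge 0: e_0 = (+1.65, -0.16);  n_0 = (-0.0965, -0.9953)
edge 4: e_4 = (-2.70, +1.31);  n_4 = (+0.4365, +0.8997)
∠(n_0, n_4) = 159.66°
δ = |180° − 159.66°| = 20.34°
20.34° ≤ 2α = 22.62°  →  valid

δ = 20.34°, valid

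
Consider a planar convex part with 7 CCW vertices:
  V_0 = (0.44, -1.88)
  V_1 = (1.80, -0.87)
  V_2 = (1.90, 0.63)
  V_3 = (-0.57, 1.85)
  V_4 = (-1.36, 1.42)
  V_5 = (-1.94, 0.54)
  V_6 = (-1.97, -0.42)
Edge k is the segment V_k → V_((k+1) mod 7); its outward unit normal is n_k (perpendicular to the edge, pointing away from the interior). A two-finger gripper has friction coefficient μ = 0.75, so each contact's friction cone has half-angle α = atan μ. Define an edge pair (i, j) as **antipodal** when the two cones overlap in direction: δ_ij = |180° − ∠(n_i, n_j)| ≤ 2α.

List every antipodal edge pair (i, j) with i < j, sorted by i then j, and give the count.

count = 11; pairs: (0,2), (0,3), (0,4), (0,5), (1,3), (1,4), (1,5), (1,6), (2,5), (2,6), (3,6)

α = atan 0.75 = 36.87°;  2α = 73.74°
n_0 = (+0.5962, -0.8028)
n_1 = (+0.9978, -0.0665)
n_2 = (+0.4429, +0.8966)
n_3 = (-0.4781, +0.8783)
n_4 = (-0.8350, +0.5503)
n_5 = (-0.9995, +0.0312)
n_6 = (-0.5181, -0.8553)
  (0,1): δ = 130.41°  ·
  (0,2): δ = 62.89°  ✓
  (0,3): δ = 8.04°  ✓
  (0,4): δ = 20.01°  ✓
  (0,5): δ = 51.61°  ✓
  (0,6): δ = 112.19°  ·
  (1,2): δ = 112.47°  ·
  (1,3): δ = 57.63°  ✓
  (1,4): δ = 29.57°  ✓
  (1,5): δ = 2.02°  ✓
  (1,6): δ = 62.61°  ✓
  (2,3): δ = 125.15°  ·
  (2,4): δ = 97.10°  ·
  (2,5): δ = 65.50°  ✓
  (2,6): δ = 4.92°  ✓
  (3,4): δ = 151.95°  ·
  (3,5): δ = 120.35°  ·
  (3,6): δ = 59.77°  ✓
  (4,5): δ = 148.40°  ·
  (4,6): δ = 87.82°  ·
  (5,6): δ = 119.42°  ·
antipodal pairs: 11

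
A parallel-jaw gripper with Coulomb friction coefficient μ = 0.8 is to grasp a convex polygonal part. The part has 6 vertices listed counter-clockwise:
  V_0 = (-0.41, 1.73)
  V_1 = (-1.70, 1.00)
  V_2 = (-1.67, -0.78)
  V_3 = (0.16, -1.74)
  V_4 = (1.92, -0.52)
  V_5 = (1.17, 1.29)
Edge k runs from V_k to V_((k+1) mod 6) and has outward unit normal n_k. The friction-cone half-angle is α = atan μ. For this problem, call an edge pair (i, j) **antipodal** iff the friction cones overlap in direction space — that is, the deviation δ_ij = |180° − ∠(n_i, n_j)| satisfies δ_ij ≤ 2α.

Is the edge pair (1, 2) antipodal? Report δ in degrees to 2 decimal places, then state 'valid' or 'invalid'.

α = atan 0.8 = 38.66°;  2α = 77.32°
edge 1: e_1 = (+0.03, -1.78);  n_1 = (-0.9999, -0.0169)
edge 2: e_2 = (+1.83, -0.96);  n_2 = (-0.4645, -0.8855)
∠(n_1, n_2) = 61.35°
δ = |180° − 61.35°| = 118.65°
118.65° > 2α = 77.32°  →  invalid

δ = 118.65°, invalid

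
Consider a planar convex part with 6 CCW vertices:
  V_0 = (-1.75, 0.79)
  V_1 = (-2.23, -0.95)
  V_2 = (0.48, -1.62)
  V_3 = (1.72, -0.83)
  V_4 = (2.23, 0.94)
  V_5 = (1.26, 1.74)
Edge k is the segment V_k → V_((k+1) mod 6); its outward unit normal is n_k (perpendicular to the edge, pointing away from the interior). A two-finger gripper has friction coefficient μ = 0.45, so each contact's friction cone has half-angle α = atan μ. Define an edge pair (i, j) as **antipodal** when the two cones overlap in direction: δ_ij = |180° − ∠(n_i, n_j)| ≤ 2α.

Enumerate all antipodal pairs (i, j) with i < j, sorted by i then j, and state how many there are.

count = 5; pairs: (0,2), (0,3), (1,4), (1,5), (2,5)

α = atan 0.45 = 24.23°;  2α = 48.46°
n_0 = (-0.9640, +0.2659)
n_1 = (-0.2400, -0.9708)
n_2 = (+0.5373, -0.8434)
n_3 = (+0.9609, -0.2769)
n_4 = (+0.6363, +0.7715)
n_5 = (-0.3010, +0.9536)
  (0,1): δ = 88.46°  ·
  (0,2): δ = 42.08°  ✓
  (0,3): δ = 0.65°  ✓
  (0,4): δ = 65.91°  ·
  (0,5): δ = 122.94°  ·
  (1,2): δ = 133.61°  ·
  (1,3): δ = 92.19°  ·
  (1,4): δ = 25.63°  ✓
  (1,5): δ = 31.40°  ✓
  (2,3): δ = 138.57°  ·
  (2,4): δ = 72.01°  ·
  (2,5): δ = 14.98°  ✓
  (3,4): δ = 113.44°  ·
  (3,5): δ = 56.41°  ·
  (4,5): δ = 122.97°  ·
antipodal pairs: 5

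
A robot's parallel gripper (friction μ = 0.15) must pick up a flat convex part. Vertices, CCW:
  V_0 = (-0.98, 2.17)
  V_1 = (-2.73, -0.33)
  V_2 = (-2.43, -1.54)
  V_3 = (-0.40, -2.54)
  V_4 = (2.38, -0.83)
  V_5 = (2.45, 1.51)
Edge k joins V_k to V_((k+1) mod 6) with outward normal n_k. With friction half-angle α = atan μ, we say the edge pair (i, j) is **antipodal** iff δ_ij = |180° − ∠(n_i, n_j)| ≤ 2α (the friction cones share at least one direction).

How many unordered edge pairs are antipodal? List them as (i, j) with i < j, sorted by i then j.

α = atan 0.15 = 8.53°;  2α = 17.06°
n_0 = (-0.8192, +0.5735)
n_1 = (-0.9706, -0.2406)
n_2 = (-0.4419, -0.8971)
n_3 = (+0.5239, -0.8518)
n_4 = (+0.9996, -0.0299)
n_5 = (+0.1890, +0.9820)
  (0,1): δ = 131.08°  ·
  (0,2): δ = 81.23°  ·
  (0,3): δ = 23.41°  ·
  (0,4): δ = 33.28°  ·
  (0,5): δ = 114.10°  ·
  (1,2): δ = 130.15°  ·
  (1,3): δ = 72.33°  ·
  (1,4): δ = 15.64°  ✓
  (1,5): δ = 65.18°  ·
  (2,3): δ = 122.18°  ·
  (2,4): δ = 65.49°  ·
  (2,5): δ = 15.33°  ✓
  (3,4): δ = 123.31°  ·
  (3,5): δ = 42.49°  ·
  (4,5): δ = 99.18°  ·
antipodal pairs: 2

count = 2; pairs: (1,4), (2,5)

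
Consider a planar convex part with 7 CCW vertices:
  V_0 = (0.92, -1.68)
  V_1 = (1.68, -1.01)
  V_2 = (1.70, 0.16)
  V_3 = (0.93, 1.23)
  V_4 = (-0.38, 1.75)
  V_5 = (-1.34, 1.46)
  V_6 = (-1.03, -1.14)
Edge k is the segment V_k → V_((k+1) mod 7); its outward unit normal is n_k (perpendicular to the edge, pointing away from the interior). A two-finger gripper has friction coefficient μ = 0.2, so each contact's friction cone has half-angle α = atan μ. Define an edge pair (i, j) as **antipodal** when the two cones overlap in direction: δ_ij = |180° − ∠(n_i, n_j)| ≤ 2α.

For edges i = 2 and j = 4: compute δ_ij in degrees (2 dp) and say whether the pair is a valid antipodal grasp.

α = atan 0.2 = 11.31°;  2α = 22.62°
edge 2: e_2 = (-0.77, +1.07);  n_2 = (+0.8117, +0.5841)
edge 4: e_4 = (-0.96, -0.29);  n_4 = (-0.2892, +0.9573)
∠(n_2, n_4) = 71.07°
δ = |180° − 71.07°| = 108.93°
108.93° > 2α = 22.62°  →  invalid

δ = 108.93°, invalid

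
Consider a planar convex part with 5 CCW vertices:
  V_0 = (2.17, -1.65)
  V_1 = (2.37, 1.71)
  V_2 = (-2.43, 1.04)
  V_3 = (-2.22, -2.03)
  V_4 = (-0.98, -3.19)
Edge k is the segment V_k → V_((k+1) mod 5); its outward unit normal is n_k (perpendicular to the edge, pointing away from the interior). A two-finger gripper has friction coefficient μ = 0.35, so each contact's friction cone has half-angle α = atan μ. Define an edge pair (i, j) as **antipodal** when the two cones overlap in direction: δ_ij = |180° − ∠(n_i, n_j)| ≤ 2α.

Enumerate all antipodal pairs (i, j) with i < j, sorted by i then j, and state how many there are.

α = atan 0.35 = 19.29°;  2α = 38.58°
n_0 = (+0.9982, -0.0594)
n_1 = (-0.1382, +0.9904)
n_2 = (-0.9977, -0.0682)
n_3 = (-0.6832, -0.7303)
n_4 = (+0.4392, -0.8984)
  (0,1): δ = 78.65°  ·
  (0,2): δ = 7.32°  ✓
  (0,3): δ = 50.32°  ·
  (0,4): δ = 119.46°  ·
  (1,2): δ = 94.03°  ·
  (1,3): δ = 51.04°  ·
  (1,4): δ = 18.11°  ✓
  (2,3): δ = 137.00°  ·
  (2,4): δ = 67.86°  ·
  (3,4): δ = 110.86°  ·
antipodal pairs: 2

count = 2; pairs: (0,2), (1,4)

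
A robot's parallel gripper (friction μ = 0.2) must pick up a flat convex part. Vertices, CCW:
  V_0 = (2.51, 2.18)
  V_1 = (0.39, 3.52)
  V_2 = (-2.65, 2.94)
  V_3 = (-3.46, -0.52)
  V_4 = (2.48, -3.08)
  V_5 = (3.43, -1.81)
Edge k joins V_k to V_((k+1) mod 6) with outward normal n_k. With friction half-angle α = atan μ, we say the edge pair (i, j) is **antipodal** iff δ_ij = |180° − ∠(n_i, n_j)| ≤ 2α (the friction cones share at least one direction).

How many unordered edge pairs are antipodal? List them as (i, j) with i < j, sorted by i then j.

α = atan 0.2 = 11.31°;  2α = 22.62°
n_0 = (+0.5343, +0.8453)
n_1 = (-0.1874, +0.9823)
n_2 = (-0.9737, +0.2279)
n_3 = (-0.3958, -0.9183)
n_4 = (+0.8008, -0.5990)
n_5 = (+0.9744, +0.2247)
  (0,1): δ = 136.90°  ·
  (0,2): δ = 70.88°  ·
  (0,3): δ = 8.98°  ✓
  (0,4): δ = 85.50°  ·
  (0,5): δ = 135.28°  ·
  (1,2): δ = 113.98°  ·
  (1,3): δ = 34.12°  ·
  (1,4): δ = 42.40°  ·
  (1,5): δ = 92.18°  ·
  (2,3): δ = 100.14°  ·
  (2,4): δ = 23.62°  ·
  (2,5): δ = 26.16°  ·
  (3,4): δ = 103.48°  ·
  (3,5): δ = 53.70°  ·
  (4,5): δ = 130.22°  ·
antipodal pairs: 1

count = 1; pairs: (0,3)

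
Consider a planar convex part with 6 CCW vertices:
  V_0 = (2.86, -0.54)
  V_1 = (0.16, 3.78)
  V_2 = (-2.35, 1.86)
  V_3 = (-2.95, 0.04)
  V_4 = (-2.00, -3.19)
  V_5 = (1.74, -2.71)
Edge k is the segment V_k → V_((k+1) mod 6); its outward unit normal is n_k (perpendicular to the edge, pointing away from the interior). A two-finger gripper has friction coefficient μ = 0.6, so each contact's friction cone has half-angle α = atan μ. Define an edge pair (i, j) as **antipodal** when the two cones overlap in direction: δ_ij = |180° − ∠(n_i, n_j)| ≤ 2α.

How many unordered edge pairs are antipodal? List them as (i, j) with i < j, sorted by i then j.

α = atan 0.6 = 30.96°;  2α = 61.93°
n_0 = (+0.8480, +0.5300)
n_1 = (-0.6076, +0.7943)
n_2 = (-0.9497, +0.3131)
n_3 = (-0.9594, -0.2822)
n_4 = (+0.1273, -0.9919)
n_5 = (+0.8886, -0.4586)
  (0,1): δ = 84.59°  ·
  (0,2): δ = 50.25°  ✓
  (0,3): δ = 15.62°  ✓
  (0,4): δ = 65.31°  ·
  (0,5): δ = 120.70°  ·
  (1,2): δ = 145.66°  ·
  (1,3): δ = 111.02°  ·
  (1,4): δ = 30.10°  ✓
  (1,5): δ = 25.29°  ✓
  (2,3): δ = 145.36°  ·
  (2,4): δ = 64.44°  ·
  (2,5): δ = 9.05°  ✓
  (3,4): δ = 99.08°  ·
  (3,5): δ = 43.69°  ✓
  (4,5): δ = 124.61°  ·
antipodal pairs: 6

count = 6; pairs: (0,2), (0,3), (1,4), (1,5), (2,5), (3,5)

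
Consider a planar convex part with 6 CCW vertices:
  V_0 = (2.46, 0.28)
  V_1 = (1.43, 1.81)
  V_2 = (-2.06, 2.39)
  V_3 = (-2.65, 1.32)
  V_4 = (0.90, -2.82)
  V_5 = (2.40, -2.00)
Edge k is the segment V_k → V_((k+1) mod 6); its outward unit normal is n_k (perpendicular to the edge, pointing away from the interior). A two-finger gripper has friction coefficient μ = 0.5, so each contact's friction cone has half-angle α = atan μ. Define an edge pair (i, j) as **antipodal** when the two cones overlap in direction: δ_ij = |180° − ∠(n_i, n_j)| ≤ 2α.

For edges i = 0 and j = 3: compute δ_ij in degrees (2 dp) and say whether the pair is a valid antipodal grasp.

α = atan 0.5 = 26.57°;  2α = 53.13°
edge 0: e_0 = (-1.03, +1.53);  n_0 = (+0.8295, +0.5584)
edge 3: e_3 = (+3.55, -4.14);  n_3 = (-0.7591, -0.6509)
∠(n_0, n_3) = 173.34°
δ = |180° − 173.34°| = 6.66°
6.66° ≤ 2α = 53.13°  →  valid

δ = 6.66°, valid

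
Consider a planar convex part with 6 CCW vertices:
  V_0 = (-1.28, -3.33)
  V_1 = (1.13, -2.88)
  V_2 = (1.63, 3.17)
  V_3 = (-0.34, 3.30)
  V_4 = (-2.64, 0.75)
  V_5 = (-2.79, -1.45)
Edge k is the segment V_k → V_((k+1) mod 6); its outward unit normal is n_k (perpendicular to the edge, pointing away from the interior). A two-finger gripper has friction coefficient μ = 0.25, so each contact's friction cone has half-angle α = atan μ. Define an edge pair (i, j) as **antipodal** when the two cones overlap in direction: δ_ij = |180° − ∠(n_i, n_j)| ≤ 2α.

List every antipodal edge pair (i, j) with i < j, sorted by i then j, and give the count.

count = 2; pairs: (0,2), (1,4)

α = atan 0.25 = 14.04°;  2α = 28.07°
n_0 = (+0.1835, -0.9830)
n_1 = (+0.9966, -0.0824)
n_2 = (+0.0658, +0.9978)
n_3 = (-0.7426, +0.6698)
n_4 = (-0.9977, +0.0680)
n_5 = (-0.7797, -0.6262)
  (0,1): δ = 105.30°  ·
  (0,2): δ = 14.35°  ✓
  (0,3): δ = 37.37°  ·
  (0,4): δ = 75.52°  ·
  (0,5): δ = 118.19°  ·
  (1,2): δ = 89.05°  ·
  (1,3): δ = 37.32°  ·
  (1,4): δ = 0.82°  ✓
  (1,5): δ = 43.50°  ·
  (2,3): δ = 128.27°  ·
  (2,4): δ = 90.13°  ·
  (2,5): δ = 47.45°  ·
  (3,4): δ = 141.85°  ·
  (3,5): δ = 99.18°  ·
  (4,5): δ = 137.33°  ·
antipodal pairs: 2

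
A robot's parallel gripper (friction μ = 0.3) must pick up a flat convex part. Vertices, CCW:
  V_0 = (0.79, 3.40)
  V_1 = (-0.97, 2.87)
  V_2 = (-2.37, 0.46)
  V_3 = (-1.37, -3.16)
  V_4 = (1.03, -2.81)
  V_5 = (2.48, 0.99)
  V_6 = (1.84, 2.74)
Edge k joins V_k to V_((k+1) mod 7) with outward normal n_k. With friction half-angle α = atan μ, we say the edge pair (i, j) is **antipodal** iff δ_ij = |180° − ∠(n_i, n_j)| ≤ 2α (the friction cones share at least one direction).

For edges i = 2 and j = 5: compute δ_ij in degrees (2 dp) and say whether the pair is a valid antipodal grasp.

δ = 4.65°, valid

α = atan 0.3 = 16.70°;  2α = 33.40°
edge 2: e_2 = (+1.00, -3.62);  n_2 = (-0.9639, -0.2663)
edge 5: e_5 = (-0.64, +1.75);  n_5 = (+0.9392, +0.3435)
∠(n_2, n_5) = 175.35°
δ = |180° − 175.35°| = 4.65°
4.65° ≤ 2α = 33.40°  →  valid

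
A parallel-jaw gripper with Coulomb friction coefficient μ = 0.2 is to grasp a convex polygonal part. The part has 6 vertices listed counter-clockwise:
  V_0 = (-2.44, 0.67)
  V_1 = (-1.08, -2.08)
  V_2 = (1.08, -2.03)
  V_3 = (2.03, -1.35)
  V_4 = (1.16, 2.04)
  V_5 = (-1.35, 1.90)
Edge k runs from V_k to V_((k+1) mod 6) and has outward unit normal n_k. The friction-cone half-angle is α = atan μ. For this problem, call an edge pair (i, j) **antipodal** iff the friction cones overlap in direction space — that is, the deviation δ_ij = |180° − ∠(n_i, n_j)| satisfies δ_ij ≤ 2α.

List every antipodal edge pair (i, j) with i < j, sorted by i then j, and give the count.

count = 3; pairs: (0,3), (1,4), (2,5)

α = atan 0.2 = 11.31°;  2α = 22.62°
n_0 = (-0.8964, -0.4433)
n_1 = (+0.0231, -0.9997)
n_2 = (+0.5820, -0.8132)
n_3 = (+0.9686, +0.2486)
n_4 = (-0.0557, +0.9984)
n_5 = (-0.7484, +0.6632)
  (0,1): δ = 114.99°  ·
  (0,2): δ = 80.72°  ·
  (0,3): δ = 11.92°  ✓
  (0,4): δ = 66.88°  ·
  (0,5): δ = 112.14°  ·
  (1,2): δ = 145.73°  ·
  (1,3): δ = 76.93°  ·
  (1,4): δ = 1.87°  ✓
  (1,5): δ = 47.13°  ·
  (2,3): δ = 111.20°  ·
  (2,4): δ = 32.40°  ·
  (2,5): δ = 12.86°  ✓
  (3,4): δ = 101.20°  ·
  (3,5): δ = 55.94°  ·
  (4,5): δ = 134.74°  ·
antipodal pairs: 3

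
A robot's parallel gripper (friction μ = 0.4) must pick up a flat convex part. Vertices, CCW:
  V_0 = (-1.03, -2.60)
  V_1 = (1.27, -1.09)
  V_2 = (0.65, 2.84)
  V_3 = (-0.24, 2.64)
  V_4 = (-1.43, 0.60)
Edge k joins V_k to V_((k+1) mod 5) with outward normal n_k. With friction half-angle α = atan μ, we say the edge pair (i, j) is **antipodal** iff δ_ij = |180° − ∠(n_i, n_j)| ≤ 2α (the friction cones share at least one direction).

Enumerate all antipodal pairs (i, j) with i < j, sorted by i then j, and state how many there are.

α = atan 0.4 = 21.80°;  2α = 43.60°
n_0 = (+0.5488, -0.8359)
n_1 = (+0.9878, +0.1558)
n_2 = (-0.2193, +0.9757)
n_3 = (-0.8638, +0.5039)
n_4 = (-0.9923, -0.1240)
  (0,1): δ = 114.32°  ·
  (0,2): δ = 20.62°  ✓
  (0,3): δ = 26.46°  ✓
  (0,4): δ = 63.84°  ·
  (1,2): δ = 86.30°  ·
  (1,3): δ = 39.22°  ✓
  (1,4): δ = 1.84°  ✓
  (2,3): δ = 132.92°  ·
  (2,4): δ = 95.54°  ·
  (3,4): δ = 142.62°  ·
antipodal pairs: 4

count = 4; pairs: (0,2), (0,3), (1,3), (1,4)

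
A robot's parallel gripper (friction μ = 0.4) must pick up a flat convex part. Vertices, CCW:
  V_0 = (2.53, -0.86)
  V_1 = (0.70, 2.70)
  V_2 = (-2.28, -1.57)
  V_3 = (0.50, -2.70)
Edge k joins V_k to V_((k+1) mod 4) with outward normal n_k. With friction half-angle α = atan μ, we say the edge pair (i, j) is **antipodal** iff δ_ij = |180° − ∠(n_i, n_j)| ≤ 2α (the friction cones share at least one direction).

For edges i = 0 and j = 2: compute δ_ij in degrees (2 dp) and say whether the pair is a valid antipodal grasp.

δ = 40.67°, valid

α = atan 0.4 = 21.80°;  2α = 43.60°
edge 0: e_0 = (-1.83, +3.56);  n_0 = (+0.8894, +0.4572)
edge 2: e_2 = (+2.78, -1.13);  n_2 = (-0.3766, -0.9264)
∠(n_0, n_2) = 139.33°
δ = |180° − 139.33°| = 40.67°
40.67° ≤ 2α = 43.60°  →  valid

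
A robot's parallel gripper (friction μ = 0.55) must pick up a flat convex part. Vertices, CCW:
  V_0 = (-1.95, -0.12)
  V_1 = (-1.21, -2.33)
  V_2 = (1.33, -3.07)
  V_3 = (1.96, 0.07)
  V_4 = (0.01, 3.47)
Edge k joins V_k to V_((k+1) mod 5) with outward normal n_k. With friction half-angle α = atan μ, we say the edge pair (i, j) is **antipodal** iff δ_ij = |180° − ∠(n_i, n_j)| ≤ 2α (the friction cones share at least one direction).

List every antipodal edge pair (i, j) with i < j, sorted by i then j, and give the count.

α = atan 0.55 = 28.81°;  2α = 57.62°
n_0 = (-0.9483, -0.3175)
n_1 = (-0.2797, -0.9601)
n_2 = (+0.9805, -0.1967)
n_3 = (+0.8675, +0.4975)
n_4 = (-0.8777, +0.4792)
  (0,1): δ = 124.76°  ·
  (0,2): δ = 29.86°  ✓
  (0,3): δ = 11.32°  ✓
  (0,4): δ = 132.85°  ·
  (1,2): δ = 85.10°  ·
  (1,3): δ = 43.92°  ✓
  (1,4): δ = 77.61°  ·
  (2,3): δ = 138.82°  ·
  (2,4): δ = 17.29°  ✓
  (3,4): δ = 58.47°  ·
antipodal pairs: 4

count = 4; pairs: (0,2), (0,3), (1,3), (2,4)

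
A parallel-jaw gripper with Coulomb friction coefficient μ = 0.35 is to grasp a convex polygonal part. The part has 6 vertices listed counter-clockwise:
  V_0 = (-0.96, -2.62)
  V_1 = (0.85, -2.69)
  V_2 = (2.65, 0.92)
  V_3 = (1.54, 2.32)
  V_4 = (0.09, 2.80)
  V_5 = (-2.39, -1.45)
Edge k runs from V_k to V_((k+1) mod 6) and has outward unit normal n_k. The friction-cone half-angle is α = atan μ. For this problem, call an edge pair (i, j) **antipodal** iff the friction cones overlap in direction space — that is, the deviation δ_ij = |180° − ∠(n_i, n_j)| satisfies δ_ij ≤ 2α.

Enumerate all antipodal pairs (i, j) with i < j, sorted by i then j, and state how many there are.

count = 4; pairs: (0,3), (1,4), (2,5), (3,5)

α = atan 0.35 = 19.29°;  2α = 38.58°
n_0 = (-0.0386, -0.9993)
n_1 = (+0.8949, -0.4462)
n_2 = (+0.7836, +0.6213)
n_3 = (+0.3143, +0.9493)
n_4 = (-0.8637, +0.5040)
n_5 = (-0.6332, -0.7740)
  (0,1): δ = 114.29°  ·
  (0,2): δ = 49.38°  ·
  (0,3): δ = 16.10°  ✓
  (0,4): δ = 61.95°  ·
  (0,5): δ = 142.93°  ·
  (1,2): δ = 115.09°  ·
  (1,3): δ = 81.81°  ·
  (1,4): δ = 3.76°  ✓
  (1,5): δ = 77.21°  ·
  (2,3): δ = 146.73°  ·
  (2,4): δ = 68.67°  ·
  (2,5): δ = 12.30°  ✓
  (3,4): δ = 101.95°  ·
  (3,5): δ = 20.97°  ✓
  (4,5): δ = 99.02°  ·
antipodal pairs: 4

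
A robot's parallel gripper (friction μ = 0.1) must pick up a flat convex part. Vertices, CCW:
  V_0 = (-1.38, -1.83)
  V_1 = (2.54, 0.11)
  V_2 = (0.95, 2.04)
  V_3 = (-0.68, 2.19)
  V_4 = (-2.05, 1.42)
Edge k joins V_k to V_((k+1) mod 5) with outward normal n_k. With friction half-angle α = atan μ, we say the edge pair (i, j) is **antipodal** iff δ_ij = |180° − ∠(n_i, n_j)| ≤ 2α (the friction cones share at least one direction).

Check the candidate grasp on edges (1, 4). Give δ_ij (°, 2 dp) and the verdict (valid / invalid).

α = atan 0.1 = 5.71°;  2α = 11.42°
edge 1: e_1 = (-1.59, +1.93);  n_1 = (+0.7718, +0.6358)
edge 4: e_4 = (+0.67, -3.25);  n_4 = (-0.9794, -0.2019)
∠(n_1, n_4) = 152.17°
δ = |180° − 152.17°| = 27.83°
27.83° > 2α = 11.42°  →  invalid

δ = 27.83°, invalid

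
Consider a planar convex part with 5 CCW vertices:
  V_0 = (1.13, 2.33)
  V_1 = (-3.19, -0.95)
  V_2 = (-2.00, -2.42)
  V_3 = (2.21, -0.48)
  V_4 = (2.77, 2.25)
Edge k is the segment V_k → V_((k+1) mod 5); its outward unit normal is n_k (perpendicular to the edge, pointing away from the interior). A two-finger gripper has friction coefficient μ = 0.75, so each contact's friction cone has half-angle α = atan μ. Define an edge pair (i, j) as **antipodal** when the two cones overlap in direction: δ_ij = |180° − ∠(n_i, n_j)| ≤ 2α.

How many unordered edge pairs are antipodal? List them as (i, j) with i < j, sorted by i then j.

count = 5; pairs: (0,2), (0,3), (1,3), (1,4), (2,4)

α = atan 0.75 = 36.87°;  2α = 73.74°
n_0 = (-0.6047, +0.7964)
n_1 = (-0.7772, -0.6292)
n_2 = (+0.4185, -0.9082)
n_3 = (+0.9796, -0.2009)
n_4 = (+0.0487, +0.9988)
  (0,1): δ = 88.22°  ·
  (0,2): δ = 12.47°  ✓
  (0,3): δ = 41.20°  ✓
  (0,4): δ = 140.00°  ·
  (1,2): δ = 104.25°  ·
  (1,3): δ = 50.58°  ✓
  (1,4): δ = 48.22°  ✓
  (2,3): δ = 126.33°  ·
  (2,4): δ = 27.53°  ✓
  (3,4): δ = 81.20°  ·
antipodal pairs: 5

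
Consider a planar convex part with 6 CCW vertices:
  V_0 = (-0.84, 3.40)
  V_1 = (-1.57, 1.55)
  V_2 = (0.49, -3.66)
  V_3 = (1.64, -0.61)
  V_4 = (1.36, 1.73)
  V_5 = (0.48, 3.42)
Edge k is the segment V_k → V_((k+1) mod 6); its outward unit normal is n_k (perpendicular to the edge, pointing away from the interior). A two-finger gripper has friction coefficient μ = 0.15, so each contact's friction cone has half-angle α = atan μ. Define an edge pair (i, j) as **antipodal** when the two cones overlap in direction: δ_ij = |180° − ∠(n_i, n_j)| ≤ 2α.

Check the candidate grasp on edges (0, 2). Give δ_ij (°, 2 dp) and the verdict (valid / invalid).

δ = 0.88°, valid

α = atan 0.15 = 8.53°;  2α = 17.06°
edge 0: e_0 = (-0.73, -1.85);  n_0 = (-0.9302, +0.3671)
edge 2: e_2 = (+1.15, +3.05);  n_2 = (+0.9357, -0.3528)
∠(n_0, n_2) = 179.12°
δ = |180° − 179.12°| = 0.88°
0.88° ≤ 2α = 17.06°  →  valid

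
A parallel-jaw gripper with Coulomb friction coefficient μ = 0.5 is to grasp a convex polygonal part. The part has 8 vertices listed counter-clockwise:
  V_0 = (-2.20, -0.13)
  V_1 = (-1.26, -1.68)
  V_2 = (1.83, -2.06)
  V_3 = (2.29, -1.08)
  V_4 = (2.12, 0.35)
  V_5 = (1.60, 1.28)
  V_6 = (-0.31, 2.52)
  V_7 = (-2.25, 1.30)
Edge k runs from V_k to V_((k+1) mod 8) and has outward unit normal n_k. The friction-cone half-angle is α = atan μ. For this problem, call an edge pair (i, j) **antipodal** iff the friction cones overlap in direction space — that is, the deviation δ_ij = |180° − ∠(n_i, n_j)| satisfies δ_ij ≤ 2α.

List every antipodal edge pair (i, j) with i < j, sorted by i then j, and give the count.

α = atan 0.5 = 26.57°;  2α = 53.13°
n_0 = (-0.8550, -0.5185)
n_1 = (-0.1221, -0.9925)
n_2 = (+0.9052, -0.4249)
n_3 = (+0.9930, +0.1180)
n_4 = (+0.8728, +0.4880)
n_5 = (+0.5445, +0.8387)
n_6 = (-0.5324, +0.8465)
n_7 = (-0.9994, -0.0349)
  (0,1): δ = 128.25°  ·
  (0,2): δ = 56.38°  ·
  (0,3): δ = 24.46°  ✓
  (0,4): δ = 2.02°  ✓
  (0,5): δ = 25.77°  ✓
  (0,6): δ = 90.93°  ·
  (0,7): δ = 150.77°  ·
  (1,2): δ = 108.13°  ·
  (1,3): δ = 76.21°  ·
  (1,4): δ = 53.78°  ·
  (1,5): δ = 25.98°  ✓
  (1,6): δ = 39.18°  ✓
  (1,7): δ = 99.01°  ·
  (2,3): δ = 148.08°  ·
  (2,4): δ = 125.64°  ·
  (2,5): δ = 97.85°  ·
  (2,6): δ = 32.69°  ✓
  (2,7): δ = 27.15°  ✓
  (3,4): δ = 157.57°  ·
  (3,5): δ = 129.77°  ·
  (3,6): δ = 64.62°  ·
  (3,7): δ = 4.78°  ✓
  (4,5): δ = 152.20°  ·
  (4,6): δ = 87.05°  ·
  (4,7): δ = 27.21°  ✓
  (5,6): δ = 114.84°  ·
  (5,7): δ = 55.01°  ·
  (6,7): δ = 120.16°  ·
antipodal pairs: 9

count = 9; pairs: (0,3), (0,4), (0,5), (1,5), (1,6), (2,6), (2,7), (3,7), (4,7)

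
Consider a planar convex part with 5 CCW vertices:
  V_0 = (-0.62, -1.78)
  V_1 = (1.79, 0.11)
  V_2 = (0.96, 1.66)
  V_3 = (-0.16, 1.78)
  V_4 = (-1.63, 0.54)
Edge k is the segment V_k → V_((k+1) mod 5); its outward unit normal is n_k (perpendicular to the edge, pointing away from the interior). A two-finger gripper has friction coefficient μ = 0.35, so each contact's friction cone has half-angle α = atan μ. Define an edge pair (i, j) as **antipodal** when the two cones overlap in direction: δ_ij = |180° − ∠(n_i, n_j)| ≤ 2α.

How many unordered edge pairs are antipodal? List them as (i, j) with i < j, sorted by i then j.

α = atan 0.35 = 19.29°;  2α = 38.58°
n_0 = (+0.6171, -0.7869)
n_1 = (+0.8816, +0.4721)
n_2 = (+0.1065, +0.9943)
n_3 = (-0.6448, +0.7644)
n_4 = (-0.9169, -0.3992)
  (0,1): δ = 99.94°  ·
  (0,2): δ = 44.22°  ·
  (0,3): δ = 2.04°  ✓
  (0,4): δ = 75.42°  ·
  (1,2): δ = 124.28°  ·
  (1,3): δ = 78.02°  ·
  (1,4): δ = 4.64°  ✓
  (2,3): δ = 133.74°  ·
  (2,4): δ = 60.36°  ·
  (3,4): δ = 106.62°  ·
antipodal pairs: 2

count = 2; pairs: (0,3), (1,4)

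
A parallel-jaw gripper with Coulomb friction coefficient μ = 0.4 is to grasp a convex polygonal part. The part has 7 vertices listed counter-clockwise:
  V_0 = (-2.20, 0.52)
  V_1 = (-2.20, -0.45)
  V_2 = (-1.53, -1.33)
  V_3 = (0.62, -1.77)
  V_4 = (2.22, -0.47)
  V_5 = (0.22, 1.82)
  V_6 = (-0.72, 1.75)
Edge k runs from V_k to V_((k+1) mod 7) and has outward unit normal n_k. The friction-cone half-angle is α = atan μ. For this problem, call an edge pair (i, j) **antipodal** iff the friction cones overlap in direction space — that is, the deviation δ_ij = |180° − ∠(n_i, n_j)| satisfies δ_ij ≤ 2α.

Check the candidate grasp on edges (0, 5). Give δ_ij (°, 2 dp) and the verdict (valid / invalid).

δ = 94.26°, invalid

α = atan 0.4 = 21.80°;  2α = 43.60°
edge 0: e_0 = (+0.00, -0.97);  n_0 = (-1.0000, -0.0000)
edge 5: e_5 = (-0.94, -0.07);  n_5 = (-0.0743, +0.9972)
∠(n_0, n_5) = 85.74°
δ = |180° − 85.74°| = 94.26°
94.26° > 2α = 43.60°  →  invalid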